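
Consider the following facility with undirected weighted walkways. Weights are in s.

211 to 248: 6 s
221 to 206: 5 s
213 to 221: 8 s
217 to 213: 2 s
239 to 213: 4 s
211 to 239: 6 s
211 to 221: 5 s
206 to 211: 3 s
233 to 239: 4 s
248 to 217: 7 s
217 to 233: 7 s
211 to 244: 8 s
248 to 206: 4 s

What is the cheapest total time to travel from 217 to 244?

Enumerating some paths:
217 → 248 → 211 → 244: 7+6+8 = 21
217 → 213 → 239 → 211 → 244: 2+4+6+8 = 20
217 → 248 → 206 → 211 → 244: 7+4+3+8 = 22
Cheapest is 217 → 213 → 239 → 211 → 244 at 20 s.

20 s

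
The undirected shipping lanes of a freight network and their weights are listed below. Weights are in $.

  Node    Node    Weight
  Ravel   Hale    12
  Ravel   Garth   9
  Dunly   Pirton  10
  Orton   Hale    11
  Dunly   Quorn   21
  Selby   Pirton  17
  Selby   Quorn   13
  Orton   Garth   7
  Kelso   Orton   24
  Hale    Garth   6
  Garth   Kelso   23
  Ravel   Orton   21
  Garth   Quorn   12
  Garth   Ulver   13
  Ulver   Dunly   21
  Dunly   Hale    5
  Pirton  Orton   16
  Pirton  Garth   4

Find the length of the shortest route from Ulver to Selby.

$34

Running Dijkstra from Ulver:
Ulver: 0
Garth: 13  (via Ulver)
Pirton: 17  (via Garth)
Hale: 19  (via Garth)
Orton: 20  (via Garth)
Dunly: 21  (via Ulver)
Ravel: 22  (via Garth)
Quorn: 25  (via Garth)
Selby: 34  (via Pirton)
Shortest route: Ulver–Garth–Pirton–Selby = $34.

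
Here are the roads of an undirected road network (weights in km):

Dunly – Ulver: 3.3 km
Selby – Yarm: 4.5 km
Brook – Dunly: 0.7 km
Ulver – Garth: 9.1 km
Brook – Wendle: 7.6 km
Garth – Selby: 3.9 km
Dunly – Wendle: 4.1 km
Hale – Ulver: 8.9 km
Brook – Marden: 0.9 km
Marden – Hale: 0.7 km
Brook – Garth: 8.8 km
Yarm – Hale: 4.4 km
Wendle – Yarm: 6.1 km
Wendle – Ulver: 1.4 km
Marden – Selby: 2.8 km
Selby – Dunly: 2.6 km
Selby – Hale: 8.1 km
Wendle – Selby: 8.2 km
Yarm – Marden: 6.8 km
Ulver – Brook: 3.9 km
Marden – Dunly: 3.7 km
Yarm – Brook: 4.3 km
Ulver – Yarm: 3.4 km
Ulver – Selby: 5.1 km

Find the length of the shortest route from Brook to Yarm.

4.3 km

Compare a few routes:
Brook → Marden → Hale → Yarm: 0.9+0.7+4.4 = 6
Brook → Ulver → Yarm: 3.9+3.4 = 7.3
Brook → Dunly → Ulver → Yarm: 0.7+3.3+3.4 = 7.4
Brook → Yarm: 4.3 = 4.3
Cheapest is Brook → Yarm at 4.3 km.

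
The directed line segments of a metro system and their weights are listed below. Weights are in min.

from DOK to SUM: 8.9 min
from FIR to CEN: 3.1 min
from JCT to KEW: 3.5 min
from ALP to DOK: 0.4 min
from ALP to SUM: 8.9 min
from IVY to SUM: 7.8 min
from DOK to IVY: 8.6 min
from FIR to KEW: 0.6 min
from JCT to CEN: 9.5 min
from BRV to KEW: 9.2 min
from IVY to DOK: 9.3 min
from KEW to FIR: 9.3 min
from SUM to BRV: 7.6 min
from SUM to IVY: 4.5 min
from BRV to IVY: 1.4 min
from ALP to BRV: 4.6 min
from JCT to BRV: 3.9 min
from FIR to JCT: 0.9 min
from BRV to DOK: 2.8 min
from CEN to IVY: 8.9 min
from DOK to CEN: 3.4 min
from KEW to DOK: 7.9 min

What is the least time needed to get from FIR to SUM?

14 min

Compare a few routes:
FIR → JCT → BRV → DOK → SUM: 0.9+3.9+2.8+8.9 = 16.5
FIR → JCT → BRV → IVY → SUM: 0.9+3.9+1.4+7.8 = 14
Cheapest is FIR → JCT → BRV → IVY → SUM at 14 min.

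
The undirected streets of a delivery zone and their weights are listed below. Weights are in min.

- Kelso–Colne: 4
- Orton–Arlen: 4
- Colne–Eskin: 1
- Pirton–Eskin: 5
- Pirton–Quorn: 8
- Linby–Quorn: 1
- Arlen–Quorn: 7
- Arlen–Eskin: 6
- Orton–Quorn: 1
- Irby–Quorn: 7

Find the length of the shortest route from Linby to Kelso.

Enumerating some paths:
Linby - Quorn - Arlen - Eskin - Colne - Kelso: 1+7+6+1+4 = 19
Linby - Quorn - Pirton - Eskin - Colne - Kelso: 1+8+5+1+4 = 19
Linby - Quorn - Orton - Arlen - Eskin - Colne - Kelso: 1+1+4+6+1+4 = 17
Cheapest is Linby - Quorn - Orton - Arlen - Eskin - Colne - Kelso at 17 min.

17 min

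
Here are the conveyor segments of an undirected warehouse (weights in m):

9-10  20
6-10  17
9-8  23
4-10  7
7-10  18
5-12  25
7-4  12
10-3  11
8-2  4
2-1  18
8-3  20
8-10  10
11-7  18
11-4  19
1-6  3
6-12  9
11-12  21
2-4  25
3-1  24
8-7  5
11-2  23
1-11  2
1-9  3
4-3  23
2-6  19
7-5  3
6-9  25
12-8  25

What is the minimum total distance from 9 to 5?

Compare a few routes:
9–1–2–8–7–5: 3+18+4+5+3 = 33
9–8–7–5: 23+5+3 = 31
9–1–11–7–5: 3+2+18+3 = 26
The minimum is 26 m via 9–1–11–7–5.

26 m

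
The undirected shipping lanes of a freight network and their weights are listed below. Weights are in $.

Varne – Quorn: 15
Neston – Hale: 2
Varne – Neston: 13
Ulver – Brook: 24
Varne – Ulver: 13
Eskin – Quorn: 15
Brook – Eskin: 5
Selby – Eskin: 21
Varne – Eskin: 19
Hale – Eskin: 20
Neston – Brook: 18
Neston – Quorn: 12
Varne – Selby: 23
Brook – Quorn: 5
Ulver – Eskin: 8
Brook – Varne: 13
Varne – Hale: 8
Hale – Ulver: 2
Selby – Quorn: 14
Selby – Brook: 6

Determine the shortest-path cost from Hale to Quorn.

Candidate routes:
Hale–Neston–Quorn: 2+12 = 14
Hale–Ulver–Eskin–Brook–Quorn: 2+8+5+5 = 20
The minimum is $14 via Hale–Neston–Quorn.

$14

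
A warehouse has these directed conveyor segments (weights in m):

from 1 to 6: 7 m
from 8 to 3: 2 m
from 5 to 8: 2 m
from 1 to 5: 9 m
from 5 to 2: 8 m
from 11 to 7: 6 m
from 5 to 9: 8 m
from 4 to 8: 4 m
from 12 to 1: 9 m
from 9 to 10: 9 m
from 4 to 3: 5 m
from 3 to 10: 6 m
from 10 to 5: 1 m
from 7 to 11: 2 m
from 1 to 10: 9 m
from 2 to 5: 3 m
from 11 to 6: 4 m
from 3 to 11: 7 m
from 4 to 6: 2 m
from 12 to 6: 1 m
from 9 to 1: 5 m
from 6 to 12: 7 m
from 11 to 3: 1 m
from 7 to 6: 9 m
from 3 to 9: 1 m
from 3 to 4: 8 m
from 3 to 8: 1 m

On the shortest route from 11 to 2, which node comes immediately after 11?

Candidate routes:
11–3–10–5–2: 1+6+1+8 = 16
11–3–9–10–5–2: 1+1+9+1+8 = 20
The minimum is 16 m via 11–3–10–5–2.
So from 11 the first move is to 3.

3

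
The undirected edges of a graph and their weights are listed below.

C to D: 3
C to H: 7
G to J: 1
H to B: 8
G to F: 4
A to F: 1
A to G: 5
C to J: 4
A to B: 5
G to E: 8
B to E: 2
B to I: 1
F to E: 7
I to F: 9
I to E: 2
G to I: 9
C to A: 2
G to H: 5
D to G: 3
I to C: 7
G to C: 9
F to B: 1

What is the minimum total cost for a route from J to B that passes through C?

Shortest J→C: J → C = 4
Best C to B: C → A → F → B costing 4
Total via C: 4 + 4 = 8.

8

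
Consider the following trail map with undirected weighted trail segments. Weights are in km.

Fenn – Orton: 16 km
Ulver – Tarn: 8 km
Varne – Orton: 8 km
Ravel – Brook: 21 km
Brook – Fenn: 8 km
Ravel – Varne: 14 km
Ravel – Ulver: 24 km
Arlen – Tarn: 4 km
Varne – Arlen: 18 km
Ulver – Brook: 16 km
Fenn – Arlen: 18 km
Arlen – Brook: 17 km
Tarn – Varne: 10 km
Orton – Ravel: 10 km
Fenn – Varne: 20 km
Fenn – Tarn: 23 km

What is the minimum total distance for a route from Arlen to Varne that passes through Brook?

Best Arlen to Brook: Arlen → Brook costing 17
Best Brook to Varne: Brook → Fenn → Varne costing 28
Total via Brook: 17 + 28 = 45 km.

45 km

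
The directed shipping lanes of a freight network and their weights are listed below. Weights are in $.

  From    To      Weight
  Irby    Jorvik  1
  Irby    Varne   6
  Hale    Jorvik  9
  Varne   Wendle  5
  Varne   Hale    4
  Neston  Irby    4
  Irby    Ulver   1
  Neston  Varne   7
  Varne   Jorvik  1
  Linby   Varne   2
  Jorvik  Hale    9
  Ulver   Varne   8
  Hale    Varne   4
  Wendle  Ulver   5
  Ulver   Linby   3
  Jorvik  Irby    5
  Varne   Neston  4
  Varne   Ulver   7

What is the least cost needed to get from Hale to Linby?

Compare a few routes:
Hale–Varne–Ulver–Linby: 4+7+3 = 14
Hale–Varne–Wendle–Ulver–Linby: 4+5+5+3 = 17
Hale–Jorvik–Irby–Ulver–Linby: 9+5+1+3 = 18
Hale–Varne–Neston–Irby–Ulver–Linby: 4+4+4+1+3 = 16
The minimum is $14 via Hale–Varne–Ulver–Linby.

$14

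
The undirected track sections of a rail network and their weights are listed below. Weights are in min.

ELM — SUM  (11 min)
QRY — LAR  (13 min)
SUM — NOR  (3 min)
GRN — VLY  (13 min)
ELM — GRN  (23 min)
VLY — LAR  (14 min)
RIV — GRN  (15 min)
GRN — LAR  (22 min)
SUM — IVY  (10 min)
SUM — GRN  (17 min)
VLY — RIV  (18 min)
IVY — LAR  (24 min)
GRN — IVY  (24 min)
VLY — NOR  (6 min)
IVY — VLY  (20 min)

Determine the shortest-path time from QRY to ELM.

Enumerating some paths:
QRY → LAR → GRN → ELM: 13+22+23 = 58
QRY → LAR → VLY → NOR → SUM → ELM: 13+14+6+3+11 = 47
The minimum is 47 min via QRY → LAR → VLY → NOR → SUM → ELM.

47 min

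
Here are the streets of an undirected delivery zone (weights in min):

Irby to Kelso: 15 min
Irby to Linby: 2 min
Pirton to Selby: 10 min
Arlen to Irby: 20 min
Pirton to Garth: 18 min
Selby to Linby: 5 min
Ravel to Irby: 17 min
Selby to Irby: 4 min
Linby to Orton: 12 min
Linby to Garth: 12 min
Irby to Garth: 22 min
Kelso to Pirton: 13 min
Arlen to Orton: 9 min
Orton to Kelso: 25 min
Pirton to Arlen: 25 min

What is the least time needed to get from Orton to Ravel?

31 min

Candidate routes:
Orton - Linby - Selby - Irby - Ravel: 12+5+4+17 = 38
Orton - Arlen - Irby - Ravel: 9+20+17 = 46
Orton - Linby - Irby - Ravel: 12+2+17 = 31
Cheapest is Orton - Linby - Irby - Ravel at 31 min.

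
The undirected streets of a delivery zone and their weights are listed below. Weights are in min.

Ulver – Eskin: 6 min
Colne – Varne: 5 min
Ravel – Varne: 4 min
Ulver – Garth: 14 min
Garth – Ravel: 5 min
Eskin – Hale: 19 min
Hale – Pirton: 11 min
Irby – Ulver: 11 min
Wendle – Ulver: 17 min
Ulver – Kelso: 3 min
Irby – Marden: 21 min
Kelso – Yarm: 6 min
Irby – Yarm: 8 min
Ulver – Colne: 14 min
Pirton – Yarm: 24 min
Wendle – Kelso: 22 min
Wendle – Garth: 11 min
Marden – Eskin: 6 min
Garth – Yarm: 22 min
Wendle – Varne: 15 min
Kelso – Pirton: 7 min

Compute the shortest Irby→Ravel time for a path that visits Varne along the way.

Shortest Irby→Varne: Irby → Ulver → Colne → Varne = 30
Best Varne to Ravel: Varne → Ravel costing 4
Total via Varne: 30 + 4 = 34 min.

34 min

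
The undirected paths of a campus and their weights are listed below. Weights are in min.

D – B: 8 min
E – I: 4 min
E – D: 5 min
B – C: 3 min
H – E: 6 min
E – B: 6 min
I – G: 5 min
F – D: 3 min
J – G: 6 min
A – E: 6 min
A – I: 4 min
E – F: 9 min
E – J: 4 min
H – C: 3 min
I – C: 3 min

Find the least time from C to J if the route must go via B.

13 min

Shortest C→B: C → B = 3
Best B to J: B → E → J costing 10
Total via B: 3 + 10 = 13 min.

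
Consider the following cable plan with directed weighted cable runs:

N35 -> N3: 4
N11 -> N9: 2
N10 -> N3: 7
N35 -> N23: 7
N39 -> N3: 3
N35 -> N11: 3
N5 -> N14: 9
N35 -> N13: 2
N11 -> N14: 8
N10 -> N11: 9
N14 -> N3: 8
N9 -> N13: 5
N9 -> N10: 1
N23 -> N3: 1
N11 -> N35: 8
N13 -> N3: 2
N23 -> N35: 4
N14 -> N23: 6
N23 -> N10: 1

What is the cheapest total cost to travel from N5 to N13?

21

Running Dijkstra from N5:
N5: 0
N14: 9  (via N5)
N23: 15  (via N14)
N10: 16  (via N23)
N3: 16  (via N23)
N35: 19  (via N23)
N13: 21  (via N35)
Shortest route: N5 → N14 → N23 → N35 → N13 = 21.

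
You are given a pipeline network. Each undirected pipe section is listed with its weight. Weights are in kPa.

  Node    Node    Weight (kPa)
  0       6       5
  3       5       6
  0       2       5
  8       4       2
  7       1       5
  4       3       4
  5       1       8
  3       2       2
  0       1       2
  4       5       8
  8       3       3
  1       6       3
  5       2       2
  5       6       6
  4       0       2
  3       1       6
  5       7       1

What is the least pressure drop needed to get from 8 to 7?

8 kPa

Settle nodes by increasing distance from 8:
8: 0
4: 2  (via 8)
3: 3  (via 8)
0: 4  (via 4)
2: 5  (via 3)
1: 6  (via 0)
5: 7  (via 2)
7: 8  (via 5)
Shortest route: 8 → 3 → 2 → 5 → 7 = 8 kPa.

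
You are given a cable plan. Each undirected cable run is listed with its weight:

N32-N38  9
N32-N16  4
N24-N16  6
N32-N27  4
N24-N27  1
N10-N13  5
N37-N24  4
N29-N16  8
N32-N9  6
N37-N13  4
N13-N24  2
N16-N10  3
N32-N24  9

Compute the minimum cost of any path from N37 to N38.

18

Compare a few routes:
N37–N24–N27–N32–N38: 4+1+4+9 = 18
N37–N13–N24–N27–N32–N38: 4+2+1+4+9 = 20
Cheapest is N37–N24–N27–N32–N38 at 18.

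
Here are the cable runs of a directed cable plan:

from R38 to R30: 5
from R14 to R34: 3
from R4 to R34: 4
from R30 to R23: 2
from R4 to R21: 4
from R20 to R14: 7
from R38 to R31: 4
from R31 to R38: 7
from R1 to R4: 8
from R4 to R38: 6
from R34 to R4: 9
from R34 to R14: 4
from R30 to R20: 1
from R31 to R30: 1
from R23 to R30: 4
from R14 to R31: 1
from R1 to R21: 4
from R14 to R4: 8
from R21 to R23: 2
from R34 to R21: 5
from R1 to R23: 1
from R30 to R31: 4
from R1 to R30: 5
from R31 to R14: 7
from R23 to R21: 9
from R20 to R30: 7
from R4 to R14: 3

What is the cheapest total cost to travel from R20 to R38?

Settle nodes by increasing distance from R20:
R20: 0
R30: 7  (via R20)
R14: 7  (via R20)
R31: 8  (via R14)
R23: 9  (via R30)
R34: 10  (via R14)
R21: 15  (via R34)
R4: 15  (via R14)
R38: 15  (via R31)
Shortest route: R20–R14–R31–R38 = 15.

15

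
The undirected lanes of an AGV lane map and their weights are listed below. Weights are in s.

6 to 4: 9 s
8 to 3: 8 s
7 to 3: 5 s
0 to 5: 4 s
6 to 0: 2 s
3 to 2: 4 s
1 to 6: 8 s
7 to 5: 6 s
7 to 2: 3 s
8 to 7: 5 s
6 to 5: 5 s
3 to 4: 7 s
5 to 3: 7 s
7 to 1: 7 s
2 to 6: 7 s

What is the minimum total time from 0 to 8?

15 s

Running Dijkstra from 0:
0: 0
6: 2  (via 0)
5: 4  (via 0)
2: 9  (via 6)
1: 10  (via 6)
7: 10  (via 5)
3: 11  (via 5)
4: 11  (via 6)
8: 15  (via 7)
Shortest route: 0 → 5 → 7 → 8 = 15 s.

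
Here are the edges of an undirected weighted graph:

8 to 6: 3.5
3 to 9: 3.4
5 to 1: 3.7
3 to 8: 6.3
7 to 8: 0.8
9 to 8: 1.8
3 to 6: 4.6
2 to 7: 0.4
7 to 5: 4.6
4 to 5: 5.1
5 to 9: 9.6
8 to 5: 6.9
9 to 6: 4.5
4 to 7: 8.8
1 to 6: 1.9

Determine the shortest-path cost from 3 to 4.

Running Dijkstra from 3:
3: 0
9: 3.4  (via 3)
6: 4.6  (via 3)
8: 5.2  (via 9)
7: 6  (via 8)
2: 6.4  (via 7)
1: 6.5  (via 6)
5: 10.2  (via 1)
4: 14.8  (via 7)
Shortest route: 3–9–8–7–4 = 14.8.

14.8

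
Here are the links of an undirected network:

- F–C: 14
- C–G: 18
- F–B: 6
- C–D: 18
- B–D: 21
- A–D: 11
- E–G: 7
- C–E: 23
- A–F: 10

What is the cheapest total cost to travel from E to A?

Settle nodes by increasing distance from E:
E: 0
G: 7  (via E)
C: 23  (via E)
F: 37  (via C)
D: 41  (via C)
B: 43  (via F)
A: 47  (via F)
Shortest route: E–C–F–A = 47.

47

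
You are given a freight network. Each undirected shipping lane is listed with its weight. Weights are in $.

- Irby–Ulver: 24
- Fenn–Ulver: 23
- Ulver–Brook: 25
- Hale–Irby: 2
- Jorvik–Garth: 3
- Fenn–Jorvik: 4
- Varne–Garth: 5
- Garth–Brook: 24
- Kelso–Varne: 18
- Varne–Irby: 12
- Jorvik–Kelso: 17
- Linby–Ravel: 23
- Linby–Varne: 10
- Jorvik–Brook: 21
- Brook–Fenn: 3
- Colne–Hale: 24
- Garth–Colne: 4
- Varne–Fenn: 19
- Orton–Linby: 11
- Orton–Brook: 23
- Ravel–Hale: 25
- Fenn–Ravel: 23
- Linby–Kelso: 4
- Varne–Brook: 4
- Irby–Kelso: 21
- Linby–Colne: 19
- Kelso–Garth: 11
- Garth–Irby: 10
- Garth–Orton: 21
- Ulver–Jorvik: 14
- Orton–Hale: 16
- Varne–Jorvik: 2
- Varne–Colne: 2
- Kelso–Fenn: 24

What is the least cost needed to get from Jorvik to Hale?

$15

Enumerating some paths:
Jorvik–Garth–Irby–Hale: 3+10+2 = 15
Jorvik–Varne–Irby–Hale: 2+12+2 = 16
The minimum is $15 via Jorvik–Garth–Irby–Hale.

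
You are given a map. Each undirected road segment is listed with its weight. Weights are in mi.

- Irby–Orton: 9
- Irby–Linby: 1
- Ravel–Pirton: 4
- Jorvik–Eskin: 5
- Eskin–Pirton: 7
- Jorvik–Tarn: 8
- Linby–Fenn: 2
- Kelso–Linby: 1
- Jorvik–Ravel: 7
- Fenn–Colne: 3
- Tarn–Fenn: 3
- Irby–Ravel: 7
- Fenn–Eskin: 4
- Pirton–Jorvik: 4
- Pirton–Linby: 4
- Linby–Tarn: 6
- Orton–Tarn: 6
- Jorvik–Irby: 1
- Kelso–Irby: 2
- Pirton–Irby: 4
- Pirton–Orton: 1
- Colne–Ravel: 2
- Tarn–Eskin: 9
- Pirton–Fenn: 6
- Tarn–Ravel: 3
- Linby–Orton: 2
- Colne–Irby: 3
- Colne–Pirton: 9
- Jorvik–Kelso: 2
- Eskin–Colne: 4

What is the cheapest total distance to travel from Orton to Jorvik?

Shortest distances from Orton:
Orton: 0
Pirton: 1  (via Orton)
Linby: 2  (via Orton)
Irby: 3  (via Linby)
Kelso: 3  (via Linby)
Jorvik: 4  (via Irby)
Shortest route: Orton → Linby → Irby → Jorvik = 4 mi.

4 mi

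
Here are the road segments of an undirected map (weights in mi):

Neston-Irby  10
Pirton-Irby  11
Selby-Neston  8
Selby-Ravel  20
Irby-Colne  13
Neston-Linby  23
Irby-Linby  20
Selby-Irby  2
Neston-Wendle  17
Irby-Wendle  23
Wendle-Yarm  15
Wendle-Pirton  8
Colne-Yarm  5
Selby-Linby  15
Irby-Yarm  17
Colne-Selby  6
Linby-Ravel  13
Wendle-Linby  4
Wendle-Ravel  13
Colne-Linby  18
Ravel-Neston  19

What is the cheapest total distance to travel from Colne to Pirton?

Candidate routes:
Colne–Selby–Irby–Pirton: 6+2+11 = 19
Colne–Linby–Wendle–Pirton: 18+4+8 = 30
Colne–Irby–Pirton: 13+11 = 24
Colne–Yarm–Wendle–Pirton: 5+15+8 = 28
The minimum is 19 mi via Colne–Selby–Irby–Pirton.

19 mi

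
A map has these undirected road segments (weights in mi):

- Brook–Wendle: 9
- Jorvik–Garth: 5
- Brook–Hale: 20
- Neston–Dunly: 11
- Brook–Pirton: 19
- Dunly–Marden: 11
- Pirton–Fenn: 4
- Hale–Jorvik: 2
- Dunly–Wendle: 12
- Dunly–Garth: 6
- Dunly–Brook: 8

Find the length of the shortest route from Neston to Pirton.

Compare a few routes:
Neston - Dunly - Brook - Pirton: 11+8+19 = 38
Neston - Dunly - Wendle - Brook - Pirton: 11+12+9+19 = 51
Cheapest is Neston - Dunly - Brook - Pirton at 38 mi.

38 mi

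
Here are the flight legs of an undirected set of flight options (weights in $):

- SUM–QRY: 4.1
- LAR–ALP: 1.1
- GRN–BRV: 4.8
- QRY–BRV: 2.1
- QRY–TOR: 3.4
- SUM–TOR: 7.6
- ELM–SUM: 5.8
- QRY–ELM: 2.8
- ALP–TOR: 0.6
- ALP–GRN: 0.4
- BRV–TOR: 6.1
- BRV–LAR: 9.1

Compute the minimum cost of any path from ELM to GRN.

Shortest distances from ELM:
ELM: 0
QRY: 2.8  (via ELM)
BRV: 4.9  (via QRY)
SUM: 5.8  (via ELM)
TOR: 6.2  (via QRY)
ALP: 6.8  (via TOR)
GRN: 7.2  (via ALP)
Shortest route: ELM → QRY → TOR → ALP → GRN = $7.2.

$7.2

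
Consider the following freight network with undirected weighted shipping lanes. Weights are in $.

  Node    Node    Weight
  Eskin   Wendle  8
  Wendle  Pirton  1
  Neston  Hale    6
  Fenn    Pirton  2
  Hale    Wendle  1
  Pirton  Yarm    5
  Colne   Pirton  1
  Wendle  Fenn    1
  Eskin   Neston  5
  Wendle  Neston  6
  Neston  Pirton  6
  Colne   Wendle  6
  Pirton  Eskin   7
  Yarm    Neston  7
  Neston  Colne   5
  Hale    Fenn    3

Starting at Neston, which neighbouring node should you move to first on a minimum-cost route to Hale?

Hale

Candidate routes:
Neston–Wendle–Hale: 6+1 = 7
Neston–Hale: 6 = 6
Cheapest is Neston–Hale at $6.
So from Neston the first move is to Hale.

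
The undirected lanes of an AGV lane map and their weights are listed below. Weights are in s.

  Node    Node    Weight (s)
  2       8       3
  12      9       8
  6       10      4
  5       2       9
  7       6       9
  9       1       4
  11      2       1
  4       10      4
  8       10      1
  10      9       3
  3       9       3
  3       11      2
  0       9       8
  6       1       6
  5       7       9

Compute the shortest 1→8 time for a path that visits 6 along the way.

Best 1 to 6: 1 → 6 costing 6
Shortest 6→8: 6 → 10 → 8 = 5
Total via 6: 6 + 5 = 11 s.

11 s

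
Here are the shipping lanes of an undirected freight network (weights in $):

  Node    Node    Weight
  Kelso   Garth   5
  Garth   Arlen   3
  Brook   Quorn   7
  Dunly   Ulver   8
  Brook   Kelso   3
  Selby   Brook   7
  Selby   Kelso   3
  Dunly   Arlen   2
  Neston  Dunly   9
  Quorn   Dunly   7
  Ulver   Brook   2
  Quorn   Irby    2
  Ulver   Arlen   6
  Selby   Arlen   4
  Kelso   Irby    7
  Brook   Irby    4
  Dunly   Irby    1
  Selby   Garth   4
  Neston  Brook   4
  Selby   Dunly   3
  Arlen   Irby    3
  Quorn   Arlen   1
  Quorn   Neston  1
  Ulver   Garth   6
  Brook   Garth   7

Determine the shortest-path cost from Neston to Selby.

$6

Running Dijkstra from Neston:
Neston: 0
Quorn: 1  (via Neston)
Arlen: 2  (via Quorn)
Irby: 3  (via Quorn)
Dunly: 4  (via Arlen)
Brook: 4  (via Neston)
Garth: 5  (via Arlen)
Ulver: 6  (via Brook)
Selby: 6  (via Arlen)
Shortest route: Neston → Quorn → Arlen → Selby = $6.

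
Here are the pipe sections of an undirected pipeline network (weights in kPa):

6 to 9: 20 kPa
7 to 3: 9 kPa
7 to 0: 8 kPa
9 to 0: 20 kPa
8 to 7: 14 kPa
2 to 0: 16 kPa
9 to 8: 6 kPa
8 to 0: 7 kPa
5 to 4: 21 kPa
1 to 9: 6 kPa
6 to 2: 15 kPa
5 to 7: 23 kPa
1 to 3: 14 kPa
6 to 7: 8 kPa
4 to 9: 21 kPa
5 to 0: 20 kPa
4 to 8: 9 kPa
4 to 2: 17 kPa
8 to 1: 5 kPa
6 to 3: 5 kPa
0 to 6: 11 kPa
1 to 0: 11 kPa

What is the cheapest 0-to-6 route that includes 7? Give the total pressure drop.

16 kPa

Shortest 0→7: 0–7 = 8
Best 7 to 6: 7–6 costing 8
Total via 7: 8 + 8 = 16 kPa.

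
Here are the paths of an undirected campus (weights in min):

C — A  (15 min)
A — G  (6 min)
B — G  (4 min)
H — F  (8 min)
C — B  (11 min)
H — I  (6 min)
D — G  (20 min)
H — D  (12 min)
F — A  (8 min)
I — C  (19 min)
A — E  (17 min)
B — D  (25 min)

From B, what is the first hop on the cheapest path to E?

G

Enumerating some paths:
B - C - A - E: 11+15+17 = 43
B - G - A - E: 4+6+17 = 27
The minimum is 27 min via B - G - A - E.
So from B the first move is to G.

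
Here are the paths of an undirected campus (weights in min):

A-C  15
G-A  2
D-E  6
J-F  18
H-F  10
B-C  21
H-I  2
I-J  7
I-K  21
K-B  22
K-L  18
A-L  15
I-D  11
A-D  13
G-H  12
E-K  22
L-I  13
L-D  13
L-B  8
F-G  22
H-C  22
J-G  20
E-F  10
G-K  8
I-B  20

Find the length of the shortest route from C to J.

31 min

Enumerating some paths:
C → A → G → J: 15+2+20 = 37
C → H → I → J: 22+2+7 = 31
Cheapest is C → H → I → J at 31 min.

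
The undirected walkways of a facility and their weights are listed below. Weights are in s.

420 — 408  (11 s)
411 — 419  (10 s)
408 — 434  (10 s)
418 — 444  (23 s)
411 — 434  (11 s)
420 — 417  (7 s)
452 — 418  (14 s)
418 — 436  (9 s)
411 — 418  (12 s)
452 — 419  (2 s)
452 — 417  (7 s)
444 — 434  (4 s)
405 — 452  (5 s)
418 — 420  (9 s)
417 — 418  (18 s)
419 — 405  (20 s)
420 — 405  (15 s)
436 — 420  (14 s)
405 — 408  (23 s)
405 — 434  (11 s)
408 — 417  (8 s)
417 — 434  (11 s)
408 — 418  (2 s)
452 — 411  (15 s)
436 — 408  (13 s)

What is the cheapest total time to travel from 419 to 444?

Compare a few routes:
419 - 411 - 434 - 444: 10+11+4 = 25
419 - 452 - 417 - 434 - 444: 2+7+11+4 = 24
419 - 452 - 417 - 408 - 434 - 444: 2+7+8+10+4 = 31
419 - 452 - 405 - 434 - 444: 2+5+11+4 = 22
Cheapest is 419 - 452 - 405 - 434 - 444 at 22 s.

22 s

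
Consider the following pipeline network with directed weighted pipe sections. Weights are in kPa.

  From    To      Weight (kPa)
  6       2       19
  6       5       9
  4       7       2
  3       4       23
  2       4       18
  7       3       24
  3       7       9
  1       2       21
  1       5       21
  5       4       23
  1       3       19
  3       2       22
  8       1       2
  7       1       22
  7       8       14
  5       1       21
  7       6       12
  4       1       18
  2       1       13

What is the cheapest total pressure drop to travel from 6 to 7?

34 kPa

Enumerating some paths:
6–2–4–7: 19+18+2 = 39
6–5–4–7: 9+23+2 = 34
6–5–1–3–7: 9+21+19+9 = 58
Cheapest is 6–5–4–7 at 34 kPa.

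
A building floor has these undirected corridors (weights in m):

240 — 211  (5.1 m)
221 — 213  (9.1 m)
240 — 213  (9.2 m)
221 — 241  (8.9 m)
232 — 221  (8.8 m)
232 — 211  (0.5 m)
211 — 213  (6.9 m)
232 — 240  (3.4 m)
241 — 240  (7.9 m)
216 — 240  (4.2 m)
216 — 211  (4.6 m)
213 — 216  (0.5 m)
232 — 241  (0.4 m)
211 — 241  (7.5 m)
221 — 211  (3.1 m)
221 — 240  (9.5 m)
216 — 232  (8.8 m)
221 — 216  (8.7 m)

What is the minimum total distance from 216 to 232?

Settle nodes by increasing distance from 216:
216: 0
213: 0.5  (via 216)
240: 4.2  (via 216)
211: 4.6  (via 216)
232: 5.1  (via 211)
Shortest route: 216 → 211 → 232 = 5.1 m.

5.1 m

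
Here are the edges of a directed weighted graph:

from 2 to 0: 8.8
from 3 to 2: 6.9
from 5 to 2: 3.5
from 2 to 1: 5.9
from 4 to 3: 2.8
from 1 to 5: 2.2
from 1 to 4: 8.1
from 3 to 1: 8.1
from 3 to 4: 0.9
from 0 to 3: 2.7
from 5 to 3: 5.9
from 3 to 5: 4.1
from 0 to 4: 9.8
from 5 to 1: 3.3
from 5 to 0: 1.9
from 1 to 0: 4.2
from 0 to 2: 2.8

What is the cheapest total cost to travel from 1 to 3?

Enumerating some paths:
1–0–3: 4.2+2.7 = 6.9
1–5–0–3: 2.2+1.9+2.7 = 6.8
The minimum is 6.8 via 1–5–0–3.

6.8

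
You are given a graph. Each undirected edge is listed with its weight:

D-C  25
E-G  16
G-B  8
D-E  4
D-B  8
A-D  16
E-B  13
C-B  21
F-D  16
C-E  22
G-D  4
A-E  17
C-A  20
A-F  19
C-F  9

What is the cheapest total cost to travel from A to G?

Candidate routes:
A → D → B → G: 16+8+8 = 32
A → D → G: 16+4 = 20
A → E → D → G: 17+4+4 = 25
The minimum is 20 via A → D → G.

20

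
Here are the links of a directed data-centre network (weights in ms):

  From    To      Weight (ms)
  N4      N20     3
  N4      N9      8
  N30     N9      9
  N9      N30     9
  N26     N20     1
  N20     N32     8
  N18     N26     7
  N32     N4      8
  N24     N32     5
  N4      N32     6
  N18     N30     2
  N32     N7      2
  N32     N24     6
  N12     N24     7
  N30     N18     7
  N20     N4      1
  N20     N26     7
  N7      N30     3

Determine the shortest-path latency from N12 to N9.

26 ms

Settle nodes by increasing distance from N12:
N12: 0
N24: 7  (via N12)
N32: 12  (via N24)
N7: 14  (via N32)
N30: 17  (via N7)
N4: 20  (via N32)
N20: 23  (via N4)
N18: 24  (via N30)
N9: 26  (via N30)
Shortest route: N12 → N24 → N32 → N7 → N30 → N9 = 26 ms.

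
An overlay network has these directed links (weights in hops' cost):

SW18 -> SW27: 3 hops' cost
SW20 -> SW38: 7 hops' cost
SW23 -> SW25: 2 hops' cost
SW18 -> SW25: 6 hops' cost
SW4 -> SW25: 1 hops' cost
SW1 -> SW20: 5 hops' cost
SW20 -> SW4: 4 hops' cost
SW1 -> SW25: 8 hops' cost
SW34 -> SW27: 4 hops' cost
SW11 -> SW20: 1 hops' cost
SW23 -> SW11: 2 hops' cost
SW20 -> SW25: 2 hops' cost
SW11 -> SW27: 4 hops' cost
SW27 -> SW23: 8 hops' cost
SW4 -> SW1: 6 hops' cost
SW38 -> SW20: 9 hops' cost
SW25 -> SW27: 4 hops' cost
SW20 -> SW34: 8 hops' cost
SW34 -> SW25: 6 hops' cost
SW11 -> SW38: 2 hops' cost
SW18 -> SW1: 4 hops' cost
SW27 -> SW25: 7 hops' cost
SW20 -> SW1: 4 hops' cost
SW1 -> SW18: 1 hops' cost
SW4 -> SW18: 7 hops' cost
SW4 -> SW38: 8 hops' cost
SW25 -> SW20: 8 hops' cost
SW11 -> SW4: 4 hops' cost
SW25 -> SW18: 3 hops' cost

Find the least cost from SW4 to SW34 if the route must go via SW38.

Shortest SW4→SW38: SW4 → SW38 = 8
Best SW38 to SW34: SW38 → SW20 → SW34 costing 17
Total via SW38: 8 + 17 = 25 hops' cost.

25 hops' cost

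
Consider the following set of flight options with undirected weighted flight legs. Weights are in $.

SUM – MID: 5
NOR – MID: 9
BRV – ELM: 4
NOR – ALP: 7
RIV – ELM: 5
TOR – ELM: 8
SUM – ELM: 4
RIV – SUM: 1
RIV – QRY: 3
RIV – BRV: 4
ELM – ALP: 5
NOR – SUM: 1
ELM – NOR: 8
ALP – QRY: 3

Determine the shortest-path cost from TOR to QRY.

Running Dijkstra from TOR:
TOR: 0
ELM: 8  (via TOR)
BRV: 12  (via ELM)
SUM: 12  (via ELM)
RIV: 13  (via ELM)
NOR: 13  (via SUM)
ALP: 13  (via ELM)
QRY: 16  (via RIV)
Shortest route: TOR → ELM → RIV → QRY = $16.

$16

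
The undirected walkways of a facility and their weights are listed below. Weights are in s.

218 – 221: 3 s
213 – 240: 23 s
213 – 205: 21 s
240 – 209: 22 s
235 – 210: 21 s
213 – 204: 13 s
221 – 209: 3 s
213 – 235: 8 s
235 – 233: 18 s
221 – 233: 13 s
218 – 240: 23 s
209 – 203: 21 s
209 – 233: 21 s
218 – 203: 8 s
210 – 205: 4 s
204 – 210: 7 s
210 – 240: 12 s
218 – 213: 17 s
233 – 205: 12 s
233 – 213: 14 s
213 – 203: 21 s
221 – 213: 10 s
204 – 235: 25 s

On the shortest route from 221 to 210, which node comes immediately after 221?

Candidate routes:
221 - 213 - 204 - 210: 10+13+7 = 30
221 - 233 - 205 - 210: 13+12+4 = 29
221 - 209 - 240 - 210: 3+22+12 = 37
221 - 213 - 205 - 210: 10+21+4 = 35
Cheapest is 221 - 233 - 205 - 210 at 29 s.
So from 221 the first move is to 233.

233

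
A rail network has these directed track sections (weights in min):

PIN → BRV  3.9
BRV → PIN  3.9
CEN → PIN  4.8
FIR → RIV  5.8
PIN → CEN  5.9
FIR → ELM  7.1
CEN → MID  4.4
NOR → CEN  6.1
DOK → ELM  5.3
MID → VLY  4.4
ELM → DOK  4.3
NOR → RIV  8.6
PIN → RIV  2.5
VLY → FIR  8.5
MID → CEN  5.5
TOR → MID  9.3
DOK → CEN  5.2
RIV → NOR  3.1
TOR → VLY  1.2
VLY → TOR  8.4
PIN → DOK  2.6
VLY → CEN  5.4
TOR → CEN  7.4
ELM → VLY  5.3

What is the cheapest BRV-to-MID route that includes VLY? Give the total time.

Best BRV to VLY: BRV–PIN–DOK–ELM–VLY costing 17.1
Best VLY to MID: VLY–CEN–MID costing 9.8
Total via VLY: 17.1 + 9.8 = 26.9 min.

26.9 min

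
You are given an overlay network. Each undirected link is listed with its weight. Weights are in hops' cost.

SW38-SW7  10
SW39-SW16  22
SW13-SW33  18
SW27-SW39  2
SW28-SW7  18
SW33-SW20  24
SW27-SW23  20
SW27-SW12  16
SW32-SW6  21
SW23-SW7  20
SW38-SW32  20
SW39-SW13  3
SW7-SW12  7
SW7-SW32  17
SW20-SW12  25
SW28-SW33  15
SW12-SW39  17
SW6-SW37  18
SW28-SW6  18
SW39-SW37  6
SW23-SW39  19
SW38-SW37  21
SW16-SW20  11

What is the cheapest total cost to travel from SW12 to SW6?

Enumerating some paths:
SW12 → SW7 → SW32 → SW6: 7+17+21 = 45
SW12 → SW7 → SW28 → SW6: 7+18+18 = 43
SW12 → SW39 → SW37 → SW6: 17+6+18 = 41
SW12 → SW27 → SW39 → SW37 → SW6: 16+2+6+18 = 42
The minimum is 41 hops' cost via SW12 → SW39 → SW37 → SW6.

41 hops' cost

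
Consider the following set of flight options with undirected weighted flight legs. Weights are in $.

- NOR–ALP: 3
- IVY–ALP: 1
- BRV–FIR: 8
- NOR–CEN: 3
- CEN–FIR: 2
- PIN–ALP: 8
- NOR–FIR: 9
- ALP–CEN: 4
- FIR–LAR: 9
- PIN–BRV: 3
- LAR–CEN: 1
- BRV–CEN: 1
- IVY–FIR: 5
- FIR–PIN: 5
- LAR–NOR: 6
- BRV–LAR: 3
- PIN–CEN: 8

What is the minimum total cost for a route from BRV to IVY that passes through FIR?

Shortest BRV→FIR: BRV → CEN → FIR = 3
Best FIR to IVY: FIR → IVY costing 5
Total via FIR: 3 + 5 = $8.

$8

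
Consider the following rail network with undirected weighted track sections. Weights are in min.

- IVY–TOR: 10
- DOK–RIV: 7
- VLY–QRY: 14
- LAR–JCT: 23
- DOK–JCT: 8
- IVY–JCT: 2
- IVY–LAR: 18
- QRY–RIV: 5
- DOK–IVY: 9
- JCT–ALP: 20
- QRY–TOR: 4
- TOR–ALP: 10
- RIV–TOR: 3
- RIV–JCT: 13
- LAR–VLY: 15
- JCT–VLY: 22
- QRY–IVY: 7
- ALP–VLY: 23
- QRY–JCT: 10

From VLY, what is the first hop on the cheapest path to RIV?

Enumerating some paths:
VLY - QRY - TOR - RIV: 14+4+3 = 21
VLY - QRY - RIV: 14+5 = 19
Cheapest is VLY - QRY - RIV at 19 min.
So from VLY the first move is to QRY.

QRY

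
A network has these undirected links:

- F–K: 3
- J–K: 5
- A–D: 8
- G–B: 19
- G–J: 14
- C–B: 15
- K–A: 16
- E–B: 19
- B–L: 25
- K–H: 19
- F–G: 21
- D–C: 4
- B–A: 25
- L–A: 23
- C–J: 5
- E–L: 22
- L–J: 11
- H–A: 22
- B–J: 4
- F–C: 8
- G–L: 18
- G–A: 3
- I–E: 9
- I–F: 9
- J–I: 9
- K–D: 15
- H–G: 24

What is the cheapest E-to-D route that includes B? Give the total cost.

32

Best E to B: E → B costing 19
Best B to D: B → J → C → D costing 13
Total via B: 19 + 13 = 32.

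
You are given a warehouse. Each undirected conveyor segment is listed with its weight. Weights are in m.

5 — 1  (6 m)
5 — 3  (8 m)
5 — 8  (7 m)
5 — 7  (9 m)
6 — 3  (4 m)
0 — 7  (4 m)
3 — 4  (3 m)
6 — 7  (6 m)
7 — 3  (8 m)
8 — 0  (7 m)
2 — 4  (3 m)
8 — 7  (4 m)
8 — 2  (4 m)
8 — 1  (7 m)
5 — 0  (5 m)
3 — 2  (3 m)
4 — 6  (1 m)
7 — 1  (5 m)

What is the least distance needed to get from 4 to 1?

12 m

Settle nodes by increasing distance from 4:
4: 0
6: 1  (via 4)
2: 3  (via 4)
3: 3  (via 4)
7: 7  (via 6)
8: 7  (via 2)
0: 11  (via 7)
5: 11  (via 3)
1: 12  (via 7)
Shortest route: 4 → 6 → 7 → 1 = 12 m.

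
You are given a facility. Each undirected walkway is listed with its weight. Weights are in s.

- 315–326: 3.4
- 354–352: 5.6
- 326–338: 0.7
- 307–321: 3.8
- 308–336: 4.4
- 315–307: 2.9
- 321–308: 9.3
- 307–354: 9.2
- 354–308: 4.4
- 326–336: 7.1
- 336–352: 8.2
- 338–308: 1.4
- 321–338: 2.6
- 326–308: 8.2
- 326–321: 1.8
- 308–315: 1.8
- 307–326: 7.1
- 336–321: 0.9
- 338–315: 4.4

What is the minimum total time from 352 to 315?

Enumerating some paths:
352 → 336 → 321 → 326 → 315: 8.2+0.9+1.8+3.4 = 14.3
352 → 336 → 308 → 315: 8.2+4.4+1.8 = 14.4
352 → 336 → 321 → 326 → 338 → 308 → 315: 8.2+0.9+1.8+0.7+1.4+1.8 = 14.8
352 → 354 → 308 → 315: 5.6+4.4+1.8 = 11.8
The minimum is 11.8 s via 352 → 354 → 308 → 315.

11.8 s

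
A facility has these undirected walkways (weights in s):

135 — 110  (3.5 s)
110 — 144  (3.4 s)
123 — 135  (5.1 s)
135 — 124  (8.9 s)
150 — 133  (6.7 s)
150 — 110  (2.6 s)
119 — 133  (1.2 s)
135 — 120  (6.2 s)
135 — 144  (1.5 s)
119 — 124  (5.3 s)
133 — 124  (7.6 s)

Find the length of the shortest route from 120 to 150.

Running Dijkstra from 120:
120: 0
135: 6.2  (via 120)
144: 7.7  (via 135)
110: 9.7  (via 135)
123: 11.3  (via 135)
150: 12.3  (via 110)
Shortest route: 120 → 135 → 110 → 150 = 12.3 s.

12.3 s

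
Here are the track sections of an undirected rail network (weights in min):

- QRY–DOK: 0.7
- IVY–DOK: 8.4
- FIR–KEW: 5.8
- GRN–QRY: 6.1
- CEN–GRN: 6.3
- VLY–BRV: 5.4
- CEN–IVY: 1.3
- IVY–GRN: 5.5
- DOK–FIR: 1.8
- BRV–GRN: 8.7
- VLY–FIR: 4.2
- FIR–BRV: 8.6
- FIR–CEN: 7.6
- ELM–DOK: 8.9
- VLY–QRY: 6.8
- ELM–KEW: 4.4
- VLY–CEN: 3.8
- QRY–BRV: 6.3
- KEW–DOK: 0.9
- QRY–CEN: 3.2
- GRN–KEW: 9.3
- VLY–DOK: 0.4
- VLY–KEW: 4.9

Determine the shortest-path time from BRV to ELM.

11.1 min

Compare a few routes:
BRV–QRY–DOK–KEW–ELM: 6.3+0.7+0.9+4.4 = 12.3
BRV–VLY–DOK–KEW–ELM: 5.4+0.4+0.9+4.4 = 11.1
Cheapest is BRV–VLY–DOK–KEW–ELM at 11.1 min.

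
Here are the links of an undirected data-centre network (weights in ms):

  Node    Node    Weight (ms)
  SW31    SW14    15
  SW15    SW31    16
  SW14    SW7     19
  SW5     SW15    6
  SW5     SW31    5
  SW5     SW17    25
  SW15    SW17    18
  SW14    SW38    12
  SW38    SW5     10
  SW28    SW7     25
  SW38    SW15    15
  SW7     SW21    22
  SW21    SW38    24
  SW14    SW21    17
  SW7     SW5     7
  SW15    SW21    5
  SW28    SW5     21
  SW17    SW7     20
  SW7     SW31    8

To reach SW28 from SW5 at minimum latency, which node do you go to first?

SW28

Enumerating some paths:
SW5 → SW28: 21 = 21
SW5 → SW7 → SW28: 7+25 = 32
SW5 → SW31 → SW7 → SW28: 5+8+25 = 38
The minimum is 21 ms via SW5 → SW28.
So from SW5 the first move is to SW28.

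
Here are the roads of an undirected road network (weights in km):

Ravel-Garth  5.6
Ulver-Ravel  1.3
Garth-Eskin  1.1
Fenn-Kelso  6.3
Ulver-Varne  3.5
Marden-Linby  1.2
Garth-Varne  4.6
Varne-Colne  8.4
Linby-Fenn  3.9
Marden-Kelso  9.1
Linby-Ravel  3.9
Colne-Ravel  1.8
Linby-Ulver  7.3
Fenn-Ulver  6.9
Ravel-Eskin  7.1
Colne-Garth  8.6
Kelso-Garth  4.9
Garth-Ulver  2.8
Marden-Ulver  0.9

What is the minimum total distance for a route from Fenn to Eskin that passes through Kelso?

Best Fenn to Kelso: Fenn → Kelso costing 6.3
Best Kelso to Eskin: Kelso → Garth → Eskin costing 6
Total via Kelso: 6.3 + 6 = 12.3 km.

12.3 km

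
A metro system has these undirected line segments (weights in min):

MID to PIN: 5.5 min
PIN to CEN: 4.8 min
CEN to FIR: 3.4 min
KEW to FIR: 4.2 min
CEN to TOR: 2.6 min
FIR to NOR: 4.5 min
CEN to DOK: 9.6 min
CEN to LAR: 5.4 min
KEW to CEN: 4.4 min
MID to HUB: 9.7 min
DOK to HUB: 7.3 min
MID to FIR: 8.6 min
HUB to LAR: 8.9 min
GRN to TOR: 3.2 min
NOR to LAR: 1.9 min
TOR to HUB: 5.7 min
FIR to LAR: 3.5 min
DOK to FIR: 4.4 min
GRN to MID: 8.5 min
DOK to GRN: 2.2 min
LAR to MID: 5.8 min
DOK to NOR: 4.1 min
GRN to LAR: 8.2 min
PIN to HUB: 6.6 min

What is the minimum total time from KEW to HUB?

12.7 min

Candidate routes:
KEW - CEN - PIN - HUB: 4.4+4.8+6.6 = 15.8
KEW - CEN - TOR - HUB: 4.4+2.6+5.7 = 12.7
KEW - FIR - DOK - HUB: 4.2+4.4+7.3 = 15.9
The minimum is 12.7 min via KEW - CEN - TOR - HUB.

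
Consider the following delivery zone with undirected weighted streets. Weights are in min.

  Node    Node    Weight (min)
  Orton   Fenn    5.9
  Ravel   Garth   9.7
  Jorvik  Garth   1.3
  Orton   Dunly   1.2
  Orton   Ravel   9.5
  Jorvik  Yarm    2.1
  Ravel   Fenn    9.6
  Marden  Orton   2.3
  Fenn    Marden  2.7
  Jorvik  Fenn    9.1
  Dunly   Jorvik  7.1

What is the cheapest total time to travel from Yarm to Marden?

Running Dijkstra from Yarm:
Yarm: 0
Jorvik: 2.1  (via Yarm)
Garth: 3.4  (via Jorvik)
Dunly: 9.2  (via Jorvik)
Orton: 10.4  (via Dunly)
Fenn: 11.2  (via Jorvik)
Marden: 12.7  (via Orton)
Shortest route: Yarm–Jorvik–Dunly–Orton–Marden = 12.7 min.

12.7 min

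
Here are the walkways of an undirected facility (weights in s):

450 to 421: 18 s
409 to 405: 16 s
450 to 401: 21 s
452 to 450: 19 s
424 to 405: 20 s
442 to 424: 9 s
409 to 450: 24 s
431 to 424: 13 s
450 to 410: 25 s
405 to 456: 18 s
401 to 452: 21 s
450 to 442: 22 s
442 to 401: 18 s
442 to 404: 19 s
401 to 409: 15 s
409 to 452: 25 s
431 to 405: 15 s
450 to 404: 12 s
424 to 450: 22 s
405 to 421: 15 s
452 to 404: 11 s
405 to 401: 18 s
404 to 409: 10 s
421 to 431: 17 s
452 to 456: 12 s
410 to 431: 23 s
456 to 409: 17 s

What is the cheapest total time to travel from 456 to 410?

56 s

Settle nodes by increasing distance from 456:
456: 0
452: 12  (via 456)
409: 17  (via 456)
405: 18  (via 456)
404: 23  (via 452)
450: 31  (via 452)
401: 32  (via 409)
421: 33  (via 405)
431: 33  (via 405)
424: 38  (via 405)
442: 42  (via 404)
410: 56  (via 450)
Shortest route: 456 → 452 → 450 → 410 = 56 s.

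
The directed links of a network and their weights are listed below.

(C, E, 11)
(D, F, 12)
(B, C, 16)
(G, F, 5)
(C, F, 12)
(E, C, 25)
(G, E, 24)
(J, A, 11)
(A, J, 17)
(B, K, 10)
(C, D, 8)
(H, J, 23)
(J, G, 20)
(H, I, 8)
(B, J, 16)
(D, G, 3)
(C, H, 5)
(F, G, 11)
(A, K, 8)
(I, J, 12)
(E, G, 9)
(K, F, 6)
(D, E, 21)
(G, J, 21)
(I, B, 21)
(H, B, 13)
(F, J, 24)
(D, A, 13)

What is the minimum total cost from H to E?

40

Enumerating some paths:
H–I–J–G–E: 8+12+20+24 = 64
H–I–B–C–E: 8+21+16+11 = 56
H–B–C–D–E: 13+16+8+21 = 58
H–B–C–E: 13+16+11 = 40
The minimum is 40 via H–B–C–E.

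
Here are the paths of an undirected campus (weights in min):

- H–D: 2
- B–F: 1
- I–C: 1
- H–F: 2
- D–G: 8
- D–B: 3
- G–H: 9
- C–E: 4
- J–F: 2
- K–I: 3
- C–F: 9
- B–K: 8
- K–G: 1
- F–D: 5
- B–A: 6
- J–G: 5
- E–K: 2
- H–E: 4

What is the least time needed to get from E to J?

8 min

Compare a few routes:
E - K - G - J: 2+1+5 = 8
E - K - B - F - J: 2+8+1+2 = 13
E - H - D - B - F - J: 4+2+3+1+2 = 12
E - H - D - F - J: 4+2+5+2 = 13
Cheapest is E - K - G - J at 8 min.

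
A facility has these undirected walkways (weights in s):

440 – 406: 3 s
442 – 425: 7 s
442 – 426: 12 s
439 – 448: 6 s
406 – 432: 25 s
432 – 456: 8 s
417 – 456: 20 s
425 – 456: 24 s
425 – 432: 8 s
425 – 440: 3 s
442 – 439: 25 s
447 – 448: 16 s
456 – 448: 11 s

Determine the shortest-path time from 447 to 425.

Shortest distances from 447:
447: 0
448: 16  (via 447)
439: 22  (via 448)
456: 27  (via 448)
432: 35  (via 456)
425: 43  (via 432)
Shortest route: 447 → 448 → 456 → 432 → 425 = 43 s.

43 s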